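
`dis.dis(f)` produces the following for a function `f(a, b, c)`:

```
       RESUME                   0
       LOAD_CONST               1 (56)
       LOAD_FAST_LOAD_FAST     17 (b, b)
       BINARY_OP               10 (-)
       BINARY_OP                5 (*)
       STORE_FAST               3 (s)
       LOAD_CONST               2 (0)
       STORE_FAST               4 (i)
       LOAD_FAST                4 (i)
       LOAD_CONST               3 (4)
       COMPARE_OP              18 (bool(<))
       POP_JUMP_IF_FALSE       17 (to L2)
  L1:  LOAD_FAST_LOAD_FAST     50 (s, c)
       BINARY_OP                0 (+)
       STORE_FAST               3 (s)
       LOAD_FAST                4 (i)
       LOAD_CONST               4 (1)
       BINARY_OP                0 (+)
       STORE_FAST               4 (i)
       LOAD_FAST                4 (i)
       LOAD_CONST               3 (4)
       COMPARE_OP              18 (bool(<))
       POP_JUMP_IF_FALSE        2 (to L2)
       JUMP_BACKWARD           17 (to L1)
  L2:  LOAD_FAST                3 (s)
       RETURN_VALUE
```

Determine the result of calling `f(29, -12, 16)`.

64

LOAD_CONST → push 56. Stack: [56]
LOAD_FAST_LOAD_FAST b,b → push -12,-12. Stack: [56, -12, -12]
BINARY_OP - → -12 - -12 = 0. Stack: [56, 0]
BINARY_OP * → 56 * 0 = 0. Stack: [0]
STORE_FAST s → s=0. Stack: []
LOAD_CONST → push 0. Stack: [0]
STORE_FAST i → i=0. Stack: []
LOAD_FAST i → push 0. Stack: [0]
LOAD_CONST → push 4. Stack: [0, 4]
COMPARE_OP bool(<) → 0 vs 4 = True. Stack: [True]
POP_JUMP_IF_FALSE → pop True; no jump. Stack: []
LOAD_FAST_LOAD_FAST s,c → push 0,16. Stack: [0, 16]
BINARY_OP + → 0 + 16 = 16. Stack: [16]
STORE_FAST s → s=16. Stack: []
LOAD_FAST i → push 0. Stack: [0]
LOAD_CONST → push 1. Stack: [0, 1]
BINARY_OP + → 0 + 1 = 1. Stack: [1]
STORE_FAST i → i=1. Stack: []
LOAD_FAST i → push 1. Stack: [1]
LOAD_CONST → push 4. Stack: [1, 4]
COMPARE_OP bool(<) → 1 vs 4 = True. Stack: [True]
POP_JUMP_IF_FALSE → pop True; no jump. Stack: []
LOAD_FAST_LOAD_FAST s,c → push 16,16. Stack: [16, 16]
BINARY_OP + → 16 + 16 = 32. Stack: [32]
STORE_FAST s → s=32. Stack: []
LOAD_FAST i → push 1. Stack: [1]
LOAD_CONST → push 1. Stack: [1, 1]
BINARY_OP + → 1 + 1 = 2. Stack: [2]
STORE_FAST i → i=2. Stack: []
LOAD_FAST i → push 2. Stack: [2]
LOAD_CONST → push 4. Stack: [2, 4]
COMPARE_OP bool(<) → 2 vs 4 = True. Stack: [True]
POP_JUMP_IF_FALSE → pop True; no jump. Stack: []
LOAD_FAST_LOAD_FAST s,c → push 32,16. Stack: [32, 16]
BINARY_OP + → 32 + 16 = 48. Stack: [48]
STORE_FAST s → s=48. Stack: []
LOAD_FAST i → push 2. Stack: [2]
LOAD_CONST → push 1. Stack: [2, 1]
BINARY_OP + → 2 + 1 = 3. Stack: [3]
STORE_FAST i → i=3. Stack: []
LOAD_FAST i → push 3. Stack: [3]
LOAD_CONST → push 4. Stack: [3, 4]
COMPARE_OP bool(<) → 3 vs 4 = True. Stack: [True]
POP_JUMP_IF_FALSE → pop True; no jump. Stack: []
LOAD_FAST_LOAD_FAST s,c → push 48,16. Stack: [48, 16]
BINARY_OP + → 48 + 16 = 64. Stack: [64]
STORE_FAST s → s=64. Stack: []
LOAD_FAST i → push 3. Stack: [3]
LOAD_CONST → push 1. Stack: [3, 1]
BINARY_OP + → 3 + 1 = 4. Stack: [4]
STORE_FAST i → i=4. Stack: []
LOAD_FAST i → push 4. Stack: [4]
LOAD_CONST → push 4. Stack: [4, 4]
COMPARE_OP bool(<) → 4 vs 4 = False. Stack: [False]
POP_JUMP_IF_FALSE → pop False; jump. Stack: []
LOAD_FAST s → push 64. Stack: [64]
RETURN_VALUE → return 64.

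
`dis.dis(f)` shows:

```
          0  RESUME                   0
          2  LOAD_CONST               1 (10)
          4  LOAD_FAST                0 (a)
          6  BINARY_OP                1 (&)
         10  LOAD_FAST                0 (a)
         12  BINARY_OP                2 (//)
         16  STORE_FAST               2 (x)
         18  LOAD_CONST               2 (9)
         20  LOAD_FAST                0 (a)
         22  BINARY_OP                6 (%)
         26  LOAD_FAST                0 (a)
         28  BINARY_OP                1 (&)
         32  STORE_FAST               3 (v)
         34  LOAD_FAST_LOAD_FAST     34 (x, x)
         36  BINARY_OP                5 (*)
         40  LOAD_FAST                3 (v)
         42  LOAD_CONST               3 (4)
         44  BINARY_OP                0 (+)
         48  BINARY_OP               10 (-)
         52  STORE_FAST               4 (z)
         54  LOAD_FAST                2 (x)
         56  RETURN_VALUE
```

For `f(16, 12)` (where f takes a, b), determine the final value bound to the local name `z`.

-4

LOAD_CONST → push 10. Stack: [10]
LOAD_FAST a → push 16. Stack: [10, 16]
BINARY_OP & → 10 & 16 = 0. Stack: [0]
LOAD_FAST a → push 16. Stack: [0, 16]
BINARY_OP // → 0 // 16 = 0. Stack: [0]
STORE_FAST x → x=0. Stack: []
LOAD_CONST → push 9. Stack: [9]
LOAD_FAST a → push 16. Stack: [9, 16]
BINARY_OP % → 9 % 16 = 9. Stack: [9]
LOAD_FAST a → push 16. Stack: [9, 16]
BINARY_OP & → 9 & 16 = 0. Stack: [0]
STORE_FAST v → v=0. Stack: []
LOAD_FAST_LOAD_FAST x,x → push 0,0. Stack: [0, 0]
BINARY_OP * → 0 * 0 = 0. Stack: [0]
LOAD_FAST v → push 0. Stack: [0, 0]
LOAD_CONST → push 4. Stack: [0, 0, 4]
BINARY_OP + → 0 + 4 = 4. Stack: [0, 4]
BINARY_OP - → 0 - 4 = -4. Stack: [-4]
STORE_FAST z → z=-4. Stack: []
LOAD_FAST x → push 0. Stack: [0]
RETURN_VALUE → return 0.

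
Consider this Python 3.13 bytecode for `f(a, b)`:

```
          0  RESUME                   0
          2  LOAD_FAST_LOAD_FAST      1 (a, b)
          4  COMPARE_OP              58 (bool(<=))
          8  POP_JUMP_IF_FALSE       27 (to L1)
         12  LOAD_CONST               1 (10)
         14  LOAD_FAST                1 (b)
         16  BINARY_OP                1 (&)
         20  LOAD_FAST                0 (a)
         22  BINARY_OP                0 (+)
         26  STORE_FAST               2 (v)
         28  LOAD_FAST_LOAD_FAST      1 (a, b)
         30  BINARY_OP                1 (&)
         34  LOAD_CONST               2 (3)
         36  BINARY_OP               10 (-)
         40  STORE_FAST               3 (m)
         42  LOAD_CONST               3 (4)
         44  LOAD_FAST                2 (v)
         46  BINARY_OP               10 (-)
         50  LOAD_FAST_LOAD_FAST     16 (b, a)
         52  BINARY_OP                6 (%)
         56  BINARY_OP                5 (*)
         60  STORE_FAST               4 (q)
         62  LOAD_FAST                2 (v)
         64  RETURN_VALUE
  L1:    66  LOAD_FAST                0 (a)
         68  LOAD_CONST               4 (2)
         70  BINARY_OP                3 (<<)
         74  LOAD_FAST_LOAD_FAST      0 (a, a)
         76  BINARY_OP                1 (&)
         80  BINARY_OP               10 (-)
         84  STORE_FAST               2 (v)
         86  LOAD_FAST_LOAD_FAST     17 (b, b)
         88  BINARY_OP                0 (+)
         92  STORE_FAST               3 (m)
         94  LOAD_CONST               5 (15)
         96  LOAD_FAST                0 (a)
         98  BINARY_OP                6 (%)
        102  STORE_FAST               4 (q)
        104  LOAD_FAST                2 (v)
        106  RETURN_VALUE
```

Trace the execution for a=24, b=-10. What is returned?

72

LOAD_FAST_LOAD_FAST a,b → push 24,-10. Stack: [24, -10]
COMPARE_OP bool(<=) → 24 vs -10 = False. Stack: [False]
POP_JUMP_IF_FALSE → pop False; jump. Stack: []
LOAD_FAST a → push 24. Stack: [24]
LOAD_CONST → push 2. Stack: [24, 2]
BINARY_OP << → 24 << 2 = 96. Stack: [96]
LOAD_FAST_LOAD_FAST a,a → push 24,24. Stack: [96, 24, 24]
BINARY_OP & → 24 & 24 = 24. Stack: [96, 24]
BINARY_OP - → 96 - 24 = 72. Stack: [72]
STORE_FAST v → v=72. Stack: []
LOAD_FAST_LOAD_FAST b,b → push -10,-10. Stack: [-10, -10]
BINARY_OP + → -10 + -10 = -20. Stack: [-20]
STORE_FAST m → m=-20. Stack: []
LOAD_CONST → push 15. Stack: [15]
LOAD_FAST a → push 24. Stack: [15, 24]
BINARY_OP % → 15 % 24 = 15. Stack: [15]
STORE_FAST q → q=15. Stack: []
LOAD_FAST v → push 72. Stack: [72]
RETURN_VALUE → return 72.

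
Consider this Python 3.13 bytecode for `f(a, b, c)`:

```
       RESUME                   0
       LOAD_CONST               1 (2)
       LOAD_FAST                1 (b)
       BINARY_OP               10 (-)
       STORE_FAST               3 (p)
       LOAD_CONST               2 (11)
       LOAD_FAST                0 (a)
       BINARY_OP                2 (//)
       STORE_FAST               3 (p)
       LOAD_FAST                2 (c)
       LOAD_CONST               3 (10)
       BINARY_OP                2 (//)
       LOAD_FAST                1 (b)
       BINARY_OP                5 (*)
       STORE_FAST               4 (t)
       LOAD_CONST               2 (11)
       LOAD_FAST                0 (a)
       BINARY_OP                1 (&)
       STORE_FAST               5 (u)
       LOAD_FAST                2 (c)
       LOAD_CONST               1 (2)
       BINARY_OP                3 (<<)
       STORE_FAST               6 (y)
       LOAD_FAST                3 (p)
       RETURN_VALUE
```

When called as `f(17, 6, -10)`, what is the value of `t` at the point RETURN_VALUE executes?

LOAD_CONST → push 2. Stack: [2]
LOAD_FAST b → push 6. Stack: [2, 6]
BINARY_OP - → 2 - 6 = -4. Stack: [-4]
STORE_FAST p → p=-4. Stack: []
LOAD_CONST → push 11. Stack: [11]
LOAD_FAST a → push 17. Stack: [11, 17]
BINARY_OP // → 11 // 17 = 0. Stack: [0]
STORE_FAST p → p=0. Stack: []
LOAD_FAST c → push -10. Stack: [-10]
LOAD_CONST → push 10. Stack: [-10, 10]
BINARY_OP // → -10 // 10 = -1. Stack: [-1]
LOAD_FAST b → push 6. Stack: [-1, 6]
BINARY_OP * → -1 * 6 = -6. Stack: [-6]
STORE_FAST t → t=-6. Stack: []
LOAD_CONST → push 11. Stack: [11]
LOAD_FAST a → push 17. Stack: [11, 17]
BINARY_OP & → 11 & 17 = 1. Stack: [1]
STORE_FAST u → u=1. Stack: []
LOAD_FAST c → push -10. Stack: [-10]
LOAD_CONST → push 2. Stack: [-10, 2]
BINARY_OP << → -10 << 2 = -40. Stack: [-40]
STORE_FAST y → y=-40. Stack: []
LOAD_FAST p → push 0. Stack: [0]
RETURN_VALUE → return 0.

-6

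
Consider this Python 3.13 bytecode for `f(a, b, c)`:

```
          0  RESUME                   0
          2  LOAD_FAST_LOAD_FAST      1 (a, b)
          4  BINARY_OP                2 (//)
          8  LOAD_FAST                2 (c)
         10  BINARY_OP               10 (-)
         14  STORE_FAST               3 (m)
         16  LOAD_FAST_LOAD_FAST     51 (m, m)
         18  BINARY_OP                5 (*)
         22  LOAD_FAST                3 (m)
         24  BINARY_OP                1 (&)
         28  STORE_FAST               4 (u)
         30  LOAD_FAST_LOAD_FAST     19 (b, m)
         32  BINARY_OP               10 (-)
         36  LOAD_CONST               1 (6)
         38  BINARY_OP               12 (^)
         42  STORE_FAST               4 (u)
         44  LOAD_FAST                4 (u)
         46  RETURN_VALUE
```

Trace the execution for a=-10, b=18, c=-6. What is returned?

11

LOAD_FAST_LOAD_FAST a,b → push -10,18. Stack: [-10, 18]
BINARY_OP // → -10 // 18 = -1. Stack: [-1]
LOAD_FAST c → push -6. Stack: [-1, -6]
BINARY_OP - → -1 - -6 = 5. Stack: [5]
STORE_FAST m → m=5. Stack: []
LOAD_FAST_LOAD_FAST m,m → push 5,5. Stack: [5, 5]
BINARY_OP * → 5 * 5 = 25. Stack: [25]
LOAD_FAST m → push 5. Stack: [25, 5]
BINARY_OP & → 25 & 5 = 1. Stack: [1]
STORE_FAST u → u=1. Stack: []
LOAD_FAST_LOAD_FAST b,m → push 18,5. Stack: [18, 5]
BINARY_OP - → 18 - 5 = 13. Stack: [13]
LOAD_CONST → push 6. Stack: [13, 6]
BINARY_OP ^ → 13 ^ 6 = 11. Stack: [11]
STORE_FAST u → u=11. Stack: []
LOAD_FAST u → push 11. Stack: [11]
RETURN_VALUE → return 11.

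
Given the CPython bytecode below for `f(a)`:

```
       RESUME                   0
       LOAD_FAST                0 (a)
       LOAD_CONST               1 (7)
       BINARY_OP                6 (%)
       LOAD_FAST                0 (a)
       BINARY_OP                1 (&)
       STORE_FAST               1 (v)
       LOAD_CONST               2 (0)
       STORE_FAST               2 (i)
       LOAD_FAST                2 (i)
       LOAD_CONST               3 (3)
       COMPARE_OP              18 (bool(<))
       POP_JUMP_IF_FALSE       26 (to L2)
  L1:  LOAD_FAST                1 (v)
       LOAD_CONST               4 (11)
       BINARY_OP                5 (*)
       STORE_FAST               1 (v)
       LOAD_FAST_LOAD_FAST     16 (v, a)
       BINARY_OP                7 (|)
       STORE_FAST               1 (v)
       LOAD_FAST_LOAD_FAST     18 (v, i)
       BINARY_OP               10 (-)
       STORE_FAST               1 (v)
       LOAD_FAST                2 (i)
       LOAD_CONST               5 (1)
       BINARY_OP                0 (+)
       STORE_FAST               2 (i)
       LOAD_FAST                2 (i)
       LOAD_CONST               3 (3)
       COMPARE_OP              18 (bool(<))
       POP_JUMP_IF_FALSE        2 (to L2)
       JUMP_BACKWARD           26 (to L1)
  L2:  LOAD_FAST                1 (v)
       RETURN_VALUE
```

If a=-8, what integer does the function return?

-5

LOAD_FAST a → push -8
LOAD_CONST → push 7
BINARY_OP % → -8 % 7 = 6
LOAD_FAST a → push -8
BINARY_OP & → 6 & -8 = 0
STORE_FAST v → v=0
LOAD_CONST → push 0
STORE_FAST i → i=0
LOAD_FAST i → push 0
LOAD_CONST → push 3
COMPARE_OP bool(<) → 0 vs 3 = True
POP_JUMP_IF_FALSE → pop True; no jump
LOAD_FAST v → push 0
LOAD_CONST → push 11
BINARY_OP * → 0 * 11 = 0
STORE_FAST v → v=0
LOAD_FAST_LOAD_FAST v,a → push 0,-8
BINARY_OP | → 0 | -8 = -8
STORE_FAST v → v=-8
LOAD_FAST_LOAD_FAST v,i → push -8,0
BINARY_OP - → -8 - 0 = -8
STORE_FAST v → v=-8
LOAD_FAST i → push 0
LOAD_CONST → push 1
BINARY_OP + → 0 + 1 = 1
STORE_FAST i → i=1
LOAD_FAST i → push 1
LOAD_CONST → push 3
COMPARE_OP bool(<) → 1 vs 3 = True
POP_JUMP_IF_FALSE → pop True; no jump
LOAD_FAST v → push -8
LOAD_CONST → push 11
BINARY_OP * → -8 * 11 = -88
STORE_FAST v → v=-88
LOAD_FAST_LOAD_FAST v,a → push -88,-8
BINARY_OP | → -88 | -8 = -8
STORE_FAST v → v=-8
LOAD_FAST_LOAD_FAST v,i → push -8,1
BINARY_OP - → -8 - 1 = -9
STORE_FAST v → v=-9
LOAD_FAST i → push 1
LOAD_CONST → push 1
BINARY_OP + → 1 + 1 = 2
STORE_FAST i → i=2
LOAD_FAST i → push 2
LOAD_CONST → push 3
COMPARE_OP bool(<) → 2 vs 3 = True
POP_JUMP_IF_FALSE → pop True; no jump
LOAD_FAST v → push -9
LOAD_CONST → push 11
BINARY_OP * → -9 * 11 = -99
STORE_FAST v → v=-99
LOAD_FAST_LOAD_FAST v,a → push -99,-8
BINARY_OP | → -99 | -8 = -3
STORE_FAST v → v=-3
LOAD_FAST_LOAD_FAST v,i → push -3,2
BINARY_OP - → -3 - 2 = -5
STORE_FAST v → v=-5
LOAD_FAST i → push 2
LOAD_CONST → push 1
BINARY_OP + → 2 + 1 = 3
STORE_FAST i → i=3
LOAD_FAST i → push 3
LOAD_CONST → push 3
COMPARE_OP bool(<) → 3 vs 3 = False
POP_JUMP_IF_FALSE → pop False; jump
LOAD_FAST v → push -5
RETURN_VALUE → return -5.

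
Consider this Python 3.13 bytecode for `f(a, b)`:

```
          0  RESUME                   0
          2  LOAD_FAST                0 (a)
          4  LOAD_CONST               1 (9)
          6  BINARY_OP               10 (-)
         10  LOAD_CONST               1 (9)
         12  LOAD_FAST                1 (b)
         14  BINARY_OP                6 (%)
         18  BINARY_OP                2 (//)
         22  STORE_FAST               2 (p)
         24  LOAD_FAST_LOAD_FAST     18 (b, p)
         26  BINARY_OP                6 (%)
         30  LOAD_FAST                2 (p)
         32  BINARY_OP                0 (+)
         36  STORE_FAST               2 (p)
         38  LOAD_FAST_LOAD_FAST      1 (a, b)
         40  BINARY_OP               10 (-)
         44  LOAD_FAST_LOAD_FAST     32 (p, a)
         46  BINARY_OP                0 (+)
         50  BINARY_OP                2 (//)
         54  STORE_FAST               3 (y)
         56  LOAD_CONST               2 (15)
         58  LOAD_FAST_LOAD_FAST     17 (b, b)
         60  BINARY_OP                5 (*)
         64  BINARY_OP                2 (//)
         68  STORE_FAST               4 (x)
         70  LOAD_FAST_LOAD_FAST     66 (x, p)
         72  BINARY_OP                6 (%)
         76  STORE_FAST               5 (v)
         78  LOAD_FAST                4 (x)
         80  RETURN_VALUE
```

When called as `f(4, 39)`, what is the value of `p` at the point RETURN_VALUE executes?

LOAD_FAST a → push 4. Stack: [4]
LOAD_CONST → push 9. Stack: [4, 9]
BINARY_OP - → 4 - 9 = -5. Stack: [-5]
LOAD_CONST → push 9. Stack: [-5, 9]
LOAD_FAST b → push 39. Stack: [-5, 9, 39]
BINARY_OP % → 9 % 39 = 9. Stack: [-5, 9]
BINARY_OP // → -5 // 9 = -1. Stack: [-1]
STORE_FAST p → p=-1. Stack: []
LOAD_FAST_LOAD_FAST b,p → push 39,-1. Stack: [39, -1]
BINARY_OP % → 39 % -1 = 0. Stack: [0]
LOAD_FAST p → push -1. Stack: [0, -1]
BINARY_OP + → 0 + -1 = -1. Stack: [-1]
STORE_FAST p → p=-1. Stack: []
LOAD_FAST_LOAD_FAST a,b → push 4,39. Stack: [4, 39]
BINARY_OP - → 4 - 39 = -35. Stack: [-35]
LOAD_FAST_LOAD_FAST p,a → push -1,4. Stack: [-35, -1, 4]
BINARY_OP + → -1 + 4 = 3. Stack: [-35, 3]
BINARY_OP // → -35 // 3 = -12. Stack: [-12]
STORE_FAST y → y=-12. Stack: []
LOAD_CONST → push 15. Stack: [15]
LOAD_FAST_LOAD_FAST b,b → push 39,39. Stack: [15, 39, 39]
BINARY_OP * → 39 * 39 = 1521. Stack: [15, 1521]
BINARY_OP // → 15 // 1521 = 0. Stack: [0]
STORE_FAST x → x=0. Stack: []
LOAD_FAST_LOAD_FAST x,p → push 0,-1. Stack: [0, -1]
BINARY_OP % → 0 % -1 = 0. Stack: [0]
STORE_FAST v → v=0. Stack: []
LOAD_FAST x → push 0. Stack: [0]
RETURN_VALUE → return 0.

-1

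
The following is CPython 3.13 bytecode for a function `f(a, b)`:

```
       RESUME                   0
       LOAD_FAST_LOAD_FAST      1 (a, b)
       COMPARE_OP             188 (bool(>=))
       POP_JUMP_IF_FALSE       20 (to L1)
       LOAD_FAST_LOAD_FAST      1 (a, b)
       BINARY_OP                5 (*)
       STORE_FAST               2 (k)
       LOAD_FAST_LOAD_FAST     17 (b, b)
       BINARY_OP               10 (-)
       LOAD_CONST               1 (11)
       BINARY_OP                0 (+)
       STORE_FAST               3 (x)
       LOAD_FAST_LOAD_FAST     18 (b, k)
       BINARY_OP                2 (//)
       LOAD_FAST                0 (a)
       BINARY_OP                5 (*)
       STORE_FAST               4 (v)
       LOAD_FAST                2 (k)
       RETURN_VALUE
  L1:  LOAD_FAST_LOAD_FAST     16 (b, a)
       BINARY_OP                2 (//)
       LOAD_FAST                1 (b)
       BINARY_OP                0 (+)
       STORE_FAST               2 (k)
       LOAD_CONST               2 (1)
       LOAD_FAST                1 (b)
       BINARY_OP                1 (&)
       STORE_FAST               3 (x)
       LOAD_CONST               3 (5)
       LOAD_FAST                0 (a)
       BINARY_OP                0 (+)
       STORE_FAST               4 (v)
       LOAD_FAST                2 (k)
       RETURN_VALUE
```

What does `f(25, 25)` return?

LOAD_FAST_LOAD_FAST a,b → push 25,25. Stack: [25, 25]
COMPARE_OP bool(>=) → 25 vs 25 = True. Stack: [True]
POP_JUMP_IF_FALSE → pop True; no jump. Stack: []
LOAD_FAST_LOAD_FAST a,b → push 25,25. Stack: [25, 25]
BINARY_OP * → 25 * 25 = 625. Stack: [625]
STORE_FAST k → k=625. Stack: []
LOAD_FAST_LOAD_FAST b,b → push 25,25. Stack: [25, 25]
BINARY_OP - → 25 - 25 = 0. Stack: [0]
LOAD_CONST → push 11. Stack: [0, 11]
BINARY_OP + → 0 + 11 = 11. Stack: [11]
STORE_FAST x → x=11. Stack: []
LOAD_FAST_LOAD_FAST b,k → push 25,625. Stack: [25, 625]
BINARY_OP // → 25 // 625 = 0. Stack: [0]
LOAD_FAST a → push 25. Stack: [0, 25]
BINARY_OP * → 0 * 25 = 0. Stack: [0]
STORE_FAST v → v=0. Stack: []
LOAD_FAST k → push 625. Stack: [625]
RETURN_VALUE → return 625.

625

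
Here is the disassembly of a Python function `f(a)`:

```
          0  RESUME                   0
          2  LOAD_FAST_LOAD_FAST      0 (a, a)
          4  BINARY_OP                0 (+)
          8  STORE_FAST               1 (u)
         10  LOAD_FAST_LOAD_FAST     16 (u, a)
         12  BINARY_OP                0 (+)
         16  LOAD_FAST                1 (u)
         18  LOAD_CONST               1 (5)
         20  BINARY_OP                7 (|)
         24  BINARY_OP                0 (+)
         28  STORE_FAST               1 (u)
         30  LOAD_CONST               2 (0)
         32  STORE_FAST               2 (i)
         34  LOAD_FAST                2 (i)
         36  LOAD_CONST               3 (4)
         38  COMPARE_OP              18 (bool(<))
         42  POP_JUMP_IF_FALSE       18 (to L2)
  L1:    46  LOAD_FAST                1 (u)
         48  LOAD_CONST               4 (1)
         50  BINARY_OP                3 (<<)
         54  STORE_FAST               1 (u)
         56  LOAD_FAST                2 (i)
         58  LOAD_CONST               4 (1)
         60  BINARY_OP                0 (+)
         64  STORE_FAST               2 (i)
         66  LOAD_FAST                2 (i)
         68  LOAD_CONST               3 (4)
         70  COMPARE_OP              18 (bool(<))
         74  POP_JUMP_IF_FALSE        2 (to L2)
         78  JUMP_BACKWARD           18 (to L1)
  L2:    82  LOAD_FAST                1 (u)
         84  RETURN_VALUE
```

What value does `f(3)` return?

256

LOAD_FAST_LOAD_FAST a,a → push 3,3. Stack: [3, 3]
BINARY_OP + → 3 + 3 = 6. Stack: [6]
STORE_FAST u → u=6. Stack: []
LOAD_FAST_LOAD_FAST u,a → push 6,3. Stack: [6, 3]
BINARY_OP + → 6 + 3 = 9. Stack: [9]
LOAD_FAST u → push 6. Stack: [9, 6]
LOAD_CONST → push 5. Stack: [9, 6, 5]
BINARY_OP | → 6 | 5 = 7. Stack: [9, 7]
BINARY_OP + → 9 + 7 = 16. Stack: [16]
STORE_FAST u → u=16. Stack: []
LOAD_CONST → push 0. Stack: [0]
STORE_FAST i → i=0. Stack: []
LOAD_FAST i → push 0. Stack: [0]
LOAD_CONST → push 4. Stack: [0, 4]
COMPARE_OP bool(<) → 0 vs 4 = True. Stack: [True]
POP_JUMP_IF_FALSE → pop True; no jump. Stack: []
LOAD_FAST u → push 16. Stack: [16]
LOAD_CONST → push 1. Stack: [16, 1]
BINARY_OP << → 16 << 1 = 32. Stack: [32]
STORE_FAST u → u=32. Stack: []
LOAD_FAST i → push 0. Stack: [0]
LOAD_CONST → push 1. Stack: [0, 1]
BINARY_OP + → 0 + 1 = 1. Stack: [1]
STORE_FAST i → i=1. Stack: []
LOAD_FAST i → push 1. Stack: [1]
LOAD_CONST → push 4. Stack: [1, 4]
COMPARE_OP bool(<) → 1 vs 4 = True. Stack: [True]
POP_JUMP_IF_FALSE → pop True; no jump. Stack: []
LOAD_FAST u → push 32. Stack: [32]
LOAD_CONST → push 1. Stack: [32, 1]
BINARY_OP << → 32 << 1 = 64. Stack: [64]
STORE_FAST u → u=64. Stack: []
LOAD_FAST i → push 1. Stack: [1]
LOAD_CONST → push 1. Stack: [1, 1]
BINARY_OP + → 1 + 1 = 2. Stack: [2]
STORE_FAST i → i=2. Stack: []
LOAD_FAST i → push 2. Stack: [2]
LOAD_CONST → push 4. Stack: [2, 4]
COMPARE_OP bool(<) → 2 vs 4 = True. Stack: [True]
POP_JUMP_IF_FALSE → pop True; no jump. Stack: []
LOAD_FAST u → push 64. Stack: [64]
LOAD_CONST → push 1. Stack: [64, 1]
BINARY_OP << → 64 << 1 = 128. Stack: [128]
STORE_FAST u → u=128. Stack: []
LOAD_FAST i → push 2. Stack: [2]
LOAD_CONST → push 1. Stack: [2, 1]
BINARY_OP + → 2 + 1 = 3. Stack: [3]
STORE_FAST i → i=3. Stack: []
LOAD_FAST i → push 3. Stack: [3]
LOAD_CONST → push 4. Stack: [3, 4]
COMPARE_OP bool(<) → 3 vs 4 = True. Stack: [True]
POP_JUMP_IF_FALSE → pop True; no jump. Stack: []
LOAD_FAST u → push 128. Stack: [128]
LOAD_CONST → push 1. Stack: [128, 1]
BINARY_OP << → 128 << 1 = 256. Stack: [256]
STORE_FAST u → u=256. Stack: []
LOAD_FAST i → push 3. Stack: [3]
LOAD_CONST → push 1. Stack: [3, 1]
BINARY_OP + → 3 + 1 = 4. Stack: [4]
STORE_FAST i → i=4. Stack: []
LOAD_FAST i → push 4. Stack: [4]
LOAD_CONST → push 4. Stack: [4, 4]
COMPARE_OP bool(<) → 4 vs 4 = False. Stack: [False]
POP_JUMP_IF_FALSE → pop False; jump. Stack: []
LOAD_FAST u → push 256. Stack: [256]
RETURN_VALUE → return 256.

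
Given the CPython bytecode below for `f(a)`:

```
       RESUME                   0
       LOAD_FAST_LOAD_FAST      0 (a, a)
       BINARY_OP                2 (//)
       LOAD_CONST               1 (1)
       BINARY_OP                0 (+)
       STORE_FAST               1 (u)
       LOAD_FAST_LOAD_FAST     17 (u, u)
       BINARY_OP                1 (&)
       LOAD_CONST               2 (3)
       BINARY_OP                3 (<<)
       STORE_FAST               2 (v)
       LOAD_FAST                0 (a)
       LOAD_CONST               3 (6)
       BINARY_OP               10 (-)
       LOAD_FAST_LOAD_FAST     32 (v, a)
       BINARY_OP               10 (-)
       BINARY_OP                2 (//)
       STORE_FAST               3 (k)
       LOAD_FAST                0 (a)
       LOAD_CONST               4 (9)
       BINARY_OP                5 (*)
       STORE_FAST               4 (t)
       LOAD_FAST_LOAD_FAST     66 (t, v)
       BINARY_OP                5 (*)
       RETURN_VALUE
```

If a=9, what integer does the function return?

1296

LOAD_FAST_LOAD_FAST a,a → push 9,9. Stack: [9, 9]
BINARY_OP // → 9 // 9 = 1. Stack: [1]
LOAD_CONST → push 1. Stack: [1, 1]
BINARY_OP + → 1 + 1 = 2. Stack: [2]
STORE_FAST u → u=2. Stack: []
LOAD_FAST_LOAD_FAST u,u → push 2,2. Stack: [2, 2]
BINARY_OP & → 2 & 2 = 2. Stack: [2]
LOAD_CONST → push 3. Stack: [2, 3]
BINARY_OP << → 2 << 3 = 16. Stack: [16]
STORE_FAST v → v=16. Stack: []
LOAD_FAST a → push 9. Stack: [9]
LOAD_CONST → push 6. Stack: [9, 6]
BINARY_OP - → 9 - 6 = 3. Stack: [3]
LOAD_FAST_LOAD_FAST v,a → push 16,9. Stack: [3, 16, 9]
BINARY_OP - → 16 - 9 = 7. Stack: [3, 7]
BINARY_OP // → 3 // 7 = 0. Stack: [0]
STORE_FAST k → k=0. Stack: []
LOAD_FAST a → push 9. Stack: [9]
LOAD_CONST → push 9. Stack: [9, 9]
BINARY_OP * → 9 * 9 = 81. Stack: [81]
STORE_FAST t → t=81. Stack: []
LOAD_FAST_LOAD_FAST t,v → push 81,16. Stack: [81, 16]
BINARY_OP * → 81 * 16 = 1296. Stack: [1296]
RETURN_VALUE → return 1296.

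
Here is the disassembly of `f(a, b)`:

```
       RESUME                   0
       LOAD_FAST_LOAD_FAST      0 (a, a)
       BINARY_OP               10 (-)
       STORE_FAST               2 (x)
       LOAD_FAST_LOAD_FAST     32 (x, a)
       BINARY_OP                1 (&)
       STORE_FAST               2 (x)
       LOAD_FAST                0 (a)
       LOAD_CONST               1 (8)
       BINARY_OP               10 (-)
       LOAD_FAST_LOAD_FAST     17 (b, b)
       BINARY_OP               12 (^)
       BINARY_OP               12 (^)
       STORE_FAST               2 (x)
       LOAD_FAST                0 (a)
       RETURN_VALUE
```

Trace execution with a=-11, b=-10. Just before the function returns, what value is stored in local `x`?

LOAD_FAST_LOAD_FAST a,a → push -11,-11. Stack: [-11, -11]
BINARY_OP - → -11 - -11 = 0. Stack: [0]
STORE_FAST x → x=0. Stack: []
LOAD_FAST_LOAD_FAST x,a → push 0,-11. Stack: [0, -11]
BINARY_OP & → 0 & -11 = 0. Stack: [0]
STORE_FAST x → x=0. Stack: []
LOAD_FAST a → push -11. Stack: [-11]
LOAD_CONST → push 8. Stack: [-11, 8]
BINARY_OP - → -11 - 8 = -19. Stack: [-19]
LOAD_FAST_LOAD_FAST b,b → push -10,-10. Stack: [-19, -10, -10]
BINARY_OP ^ → -10 ^ -10 = 0. Stack: [-19, 0]
BINARY_OP ^ → -19 ^ 0 = -19. Stack: [-19]
STORE_FAST x → x=-19. Stack: []
LOAD_FAST a → push -11. Stack: [-11]
RETURN_VALUE → return -11.

-19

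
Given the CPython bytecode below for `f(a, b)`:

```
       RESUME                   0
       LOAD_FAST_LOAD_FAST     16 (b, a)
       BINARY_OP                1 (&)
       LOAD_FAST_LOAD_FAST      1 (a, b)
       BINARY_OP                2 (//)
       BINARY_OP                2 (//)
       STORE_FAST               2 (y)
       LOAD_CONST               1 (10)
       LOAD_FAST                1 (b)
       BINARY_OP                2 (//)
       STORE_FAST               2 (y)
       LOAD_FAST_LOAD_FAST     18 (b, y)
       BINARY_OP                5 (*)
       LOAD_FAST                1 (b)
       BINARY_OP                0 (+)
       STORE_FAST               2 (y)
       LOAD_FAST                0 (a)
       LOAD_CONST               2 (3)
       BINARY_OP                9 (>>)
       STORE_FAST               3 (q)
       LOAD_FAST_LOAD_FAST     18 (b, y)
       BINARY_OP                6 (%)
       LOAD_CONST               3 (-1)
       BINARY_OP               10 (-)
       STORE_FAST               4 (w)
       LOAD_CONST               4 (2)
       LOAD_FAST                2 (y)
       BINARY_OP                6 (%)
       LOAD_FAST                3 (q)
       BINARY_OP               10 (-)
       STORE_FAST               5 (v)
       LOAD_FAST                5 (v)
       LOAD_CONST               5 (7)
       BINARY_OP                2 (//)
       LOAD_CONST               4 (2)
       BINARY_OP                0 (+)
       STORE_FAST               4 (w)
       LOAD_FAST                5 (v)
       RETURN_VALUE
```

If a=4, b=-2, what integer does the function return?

2

LOAD_FAST_LOAD_FAST b,a → push -2,4. Stack: [-2, 4]
BINARY_OP & → -2 & 4 = 4. Stack: [4]
LOAD_FAST_LOAD_FAST a,b → push 4,-2. Stack: [4, 4, -2]
BINARY_OP // → 4 // -2 = -2. Stack: [4, -2]
BINARY_OP // → 4 // -2 = -2. Stack: [-2]
STORE_FAST y → y=-2. Stack: []
LOAD_CONST → push 10. Stack: [10]
LOAD_FAST b → push -2. Stack: [10, -2]
BINARY_OP // → 10 // -2 = -5. Stack: [-5]
STORE_FAST y → y=-5. Stack: []
LOAD_FAST_LOAD_FAST b,y → push -2,-5. Stack: [-2, -5]
BINARY_OP * → -2 * -5 = 10. Stack: [10]
LOAD_FAST b → push -2. Stack: [10, -2]
BINARY_OP + → 10 + -2 = 8. Stack: [8]
STORE_FAST y → y=8. Stack: []
LOAD_FAST a → push 4. Stack: [4]
LOAD_CONST → push 3. Stack: [4, 3]
BINARY_OP >> → 4 >> 3 = 0. Stack: [0]
STORE_FAST q → q=0. Stack: []
LOAD_FAST_LOAD_FAST b,y → push -2,8. Stack: [-2, 8]
BINARY_OP % → -2 % 8 = 6. Stack: [6]
LOAD_CONST → push -1. Stack: [6, -1]
BINARY_OP - → 6 - -1 = 7. Stack: [7]
STORE_FAST w → w=7. Stack: []
LOAD_CONST → push 2. Stack: [2]
LOAD_FAST y → push 8. Stack: [2, 8]
BINARY_OP % → 2 % 8 = 2. Stack: [2]
LOAD_FAST q → push 0. Stack: [2, 0]
BINARY_OP - → 2 - 0 = 2. Stack: [2]
STORE_FAST v → v=2. Stack: []
LOAD_FAST v → push 2. Stack: [2]
LOAD_CONST → push 7. Stack: [2, 7]
BINARY_OP // → 2 // 7 = 0. Stack: [0]
LOAD_CONST → push 2. Stack: [0, 2]
BINARY_OP + → 0 + 2 = 2. Stack: [2]
STORE_FAST w → w=2. Stack: []
LOAD_FAST v → push 2. Stack: [2]
RETURN_VALUE → return 2.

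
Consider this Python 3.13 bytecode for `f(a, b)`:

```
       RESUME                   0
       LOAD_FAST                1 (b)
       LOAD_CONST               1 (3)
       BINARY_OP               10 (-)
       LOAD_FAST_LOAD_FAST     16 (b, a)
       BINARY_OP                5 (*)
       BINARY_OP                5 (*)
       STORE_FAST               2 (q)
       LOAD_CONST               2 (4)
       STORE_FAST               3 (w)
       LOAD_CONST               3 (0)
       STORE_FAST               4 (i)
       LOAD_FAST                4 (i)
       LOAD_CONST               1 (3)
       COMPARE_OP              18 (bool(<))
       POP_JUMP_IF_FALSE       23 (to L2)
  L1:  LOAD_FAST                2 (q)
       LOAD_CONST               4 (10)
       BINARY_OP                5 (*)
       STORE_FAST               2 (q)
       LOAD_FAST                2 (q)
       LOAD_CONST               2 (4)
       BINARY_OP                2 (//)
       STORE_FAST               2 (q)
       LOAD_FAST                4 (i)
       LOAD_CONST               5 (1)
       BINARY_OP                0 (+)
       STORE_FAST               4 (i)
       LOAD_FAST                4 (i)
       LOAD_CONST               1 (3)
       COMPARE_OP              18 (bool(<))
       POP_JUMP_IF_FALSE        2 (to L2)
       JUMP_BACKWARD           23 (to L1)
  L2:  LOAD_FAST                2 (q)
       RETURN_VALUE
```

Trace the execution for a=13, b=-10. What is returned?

LOAD_FAST b → push -10
LOAD_CONST → push 3
BINARY_OP - → -10 - 3 = -13
LOAD_FAST_LOAD_FAST b,a → push -10,13
BINARY_OP * → -10 * 13 = -130
BINARY_OP * → -13 * -130 = 1690
STORE_FAST q → q=1690
LOAD_CONST → push 4
STORE_FAST w → w=4
LOAD_CONST → push 0
STORE_FAST i → i=0
LOAD_FAST i → push 0
LOAD_CONST → push 3
COMPARE_OP bool(<) → 0 vs 3 = True
POP_JUMP_IF_FALSE → pop True; no jump
LOAD_FAST q → push 1690
LOAD_CONST → push 10
BINARY_OP * → 1690 * 10 = 16900
STORE_FAST q → q=16900
LOAD_FAST q → push 16900
LOAD_CONST → push 4
BINARY_OP // → 16900 // 4 = 4225
STORE_FAST q → q=4225
LOAD_FAST i → push 0
LOAD_CONST → push 1
BINARY_OP + → 0 + 1 = 1
STORE_FAST i → i=1
LOAD_FAST i → push 1
LOAD_CONST → push 3
COMPARE_OP bool(<) → 1 vs 3 = True
POP_JUMP_IF_FALSE → pop True; no jump
LOAD_FAST q → push 4225
LOAD_CONST → push 10
BINARY_OP * → 4225 * 10 = 42250
STORE_FAST q → q=42250
LOAD_FAST q → push 42250
LOAD_CONST → push 4
BINARY_OP // → 42250 // 4 = 10562
STORE_FAST q → q=10562
LOAD_FAST i → push 1
LOAD_CONST → push 1
BINARY_OP + → 1 + 1 = 2
STORE_FAST i → i=2
LOAD_FAST i → push 2
LOAD_CONST → push 3
COMPARE_OP bool(<) → 2 vs 3 = True
POP_JUMP_IF_FALSE → pop True; no jump
LOAD_FAST q → push 10562
LOAD_CONST → push 10
BINARY_OP * → 10562 * 10 = 105620
STORE_FAST q → q=105620
LOAD_FAST q → push 105620
LOAD_CONST → push 4
BINARY_OP // → 105620 // 4 = 26405
STORE_FAST q → q=26405
LOAD_FAST i → push 2
LOAD_CONST → push 1
BINARY_OP + → 2 + 1 = 3
STORE_FAST i → i=3
LOAD_FAST i → push 3
LOAD_CONST → push 3
COMPARE_OP bool(<) → 3 vs 3 = False
POP_JUMP_IF_FALSE → pop False; jump
LOAD_FAST q → push 26405
RETURN_VALUE → return 26405.

26405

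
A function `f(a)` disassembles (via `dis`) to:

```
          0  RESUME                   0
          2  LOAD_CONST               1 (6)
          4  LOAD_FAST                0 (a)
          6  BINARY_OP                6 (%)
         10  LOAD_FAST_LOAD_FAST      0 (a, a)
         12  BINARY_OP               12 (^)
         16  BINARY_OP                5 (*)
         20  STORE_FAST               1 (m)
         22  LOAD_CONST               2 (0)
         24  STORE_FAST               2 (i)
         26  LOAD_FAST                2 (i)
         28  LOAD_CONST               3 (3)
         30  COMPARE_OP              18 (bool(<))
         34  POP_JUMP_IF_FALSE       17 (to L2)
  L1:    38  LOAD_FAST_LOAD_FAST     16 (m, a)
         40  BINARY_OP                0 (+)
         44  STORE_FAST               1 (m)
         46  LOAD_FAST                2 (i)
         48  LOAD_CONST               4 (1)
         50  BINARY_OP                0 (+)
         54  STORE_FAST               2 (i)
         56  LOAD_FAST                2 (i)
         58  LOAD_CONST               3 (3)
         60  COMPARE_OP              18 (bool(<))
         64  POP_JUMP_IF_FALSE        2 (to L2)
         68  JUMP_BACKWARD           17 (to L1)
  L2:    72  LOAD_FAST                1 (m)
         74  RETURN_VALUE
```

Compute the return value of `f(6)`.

LOAD_CONST → push 6. Stack: [6]
LOAD_FAST a → push 6. Stack: [6, 6]
BINARY_OP % → 6 % 6 = 0. Stack: [0]
LOAD_FAST_LOAD_FAST a,a → push 6,6. Stack: [0, 6, 6]
BINARY_OP ^ → 6 ^ 6 = 0. Stack: [0, 0]
BINARY_OP * → 0 * 0 = 0. Stack: [0]
STORE_FAST m → m=0. Stack: []
LOAD_CONST → push 0. Stack: [0]
STORE_FAST i → i=0. Stack: []
LOAD_FAST i → push 0. Stack: [0]
LOAD_CONST → push 3. Stack: [0, 3]
COMPARE_OP bool(<) → 0 vs 3 = True. Stack: [True]
POP_JUMP_IF_FALSE → pop True; no jump. Stack: []
LOAD_FAST_LOAD_FAST m,a → push 0,6. Stack: [0, 6]
BINARY_OP + → 0 + 6 = 6. Stack: [6]
STORE_FAST m → m=6. Stack: []
LOAD_FAST i → push 0. Stack: [0]
LOAD_CONST → push 1. Stack: [0, 1]
BINARY_OP + → 0 + 1 = 1. Stack: [1]
STORE_FAST i → i=1. Stack: []
LOAD_FAST i → push 1. Stack: [1]
LOAD_CONST → push 3. Stack: [1, 3]
COMPARE_OP bool(<) → 1 vs 3 = True. Stack: [True]
POP_JUMP_IF_FALSE → pop True; no jump. Stack: []
LOAD_FAST_LOAD_FAST m,a → push 6,6. Stack: [6, 6]
BINARY_OP + → 6 + 6 = 12. Stack: [12]
STORE_FAST m → m=12. Stack: []
LOAD_FAST i → push 1. Stack: [1]
LOAD_CONST → push 1. Stack: [1, 1]
BINARY_OP + → 1 + 1 = 2. Stack: [2]
STORE_FAST i → i=2. Stack: []
LOAD_FAST i → push 2. Stack: [2]
LOAD_CONST → push 3. Stack: [2, 3]
COMPARE_OP bool(<) → 2 vs 3 = True. Stack: [True]
POP_JUMP_IF_FALSE → pop True; no jump. Stack: []
LOAD_FAST_LOAD_FAST m,a → push 12,6. Stack: [12, 6]
BINARY_OP + → 12 + 6 = 18. Stack: [18]
STORE_FAST m → m=18. Stack: []
LOAD_FAST i → push 2. Stack: [2]
LOAD_CONST → push 1. Stack: [2, 1]
BINARY_OP + → 2 + 1 = 3. Stack: [3]
STORE_FAST i → i=3. Stack: []
LOAD_FAST i → push 3. Stack: [3]
LOAD_CONST → push 3. Stack: [3, 3]
COMPARE_OP bool(<) → 3 vs 3 = False. Stack: [False]
POP_JUMP_IF_FALSE → pop False; jump. Stack: []
LOAD_FAST m → push 18. Stack: [18]
RETURN_VALUE → return 18.

18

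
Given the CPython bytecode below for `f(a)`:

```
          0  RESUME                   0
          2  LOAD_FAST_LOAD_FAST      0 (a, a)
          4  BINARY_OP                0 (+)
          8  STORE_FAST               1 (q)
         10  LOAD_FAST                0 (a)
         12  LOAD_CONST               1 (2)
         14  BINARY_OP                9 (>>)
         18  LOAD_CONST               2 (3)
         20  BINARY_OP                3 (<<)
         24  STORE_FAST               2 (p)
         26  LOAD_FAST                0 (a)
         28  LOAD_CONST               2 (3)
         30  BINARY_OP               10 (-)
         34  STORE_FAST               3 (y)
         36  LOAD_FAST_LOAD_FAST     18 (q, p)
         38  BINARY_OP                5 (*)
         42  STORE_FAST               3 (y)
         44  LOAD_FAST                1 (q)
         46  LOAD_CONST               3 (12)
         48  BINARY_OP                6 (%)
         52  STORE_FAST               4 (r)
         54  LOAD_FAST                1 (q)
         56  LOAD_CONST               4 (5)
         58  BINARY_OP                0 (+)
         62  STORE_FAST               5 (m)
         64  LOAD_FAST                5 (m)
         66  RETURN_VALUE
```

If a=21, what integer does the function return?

47

LOAD_FAST_LOAD_FAST a,a → push 21,21. Stack: [21, 21]
BINARY_OP + → 21 + 21 = 42. Stack: [42]
STORE_FAST q → q=42. Stack: []
LOAD_FAST a → push 21. Stack: [21]
LOAD_CONST → push 2. Stack: [21, 2]
BINARY_OP >> → 21 >> 2 = 5. Stack: [5]
LOAD_CONST → push 3. Stack: [5, 3]
BINARY_OP << → 5 << 3 = 40. Stack: [40]
STORE_FAST p → p=40. Stack: []
LOAD_FAST a → push 21. Stack: [21]
LOAD_CONST → push 3. Stack: [21, 3]
BINARY_OP - → 21 - 3 = 18. Stack: [18]
STORE_FAST y → y=18. Stack: []
LOAD_FAST_LOAD_FAST q,p → push 42,40. Stack: [42, 40]
BINARY_OP * → 42 * 40 = 1680. Stack: [1680]
STORE_FAST y → y=1680. Stack: []
LOAD_FAST q → push 42. Stack: [42]
LOAD_CONST → push 12. Stack: [42, 12]
BINARY_OP % → 42 % 12 = 6. Stack: [6]
STORE_FAST r → r=6. Stack: []
LOAD_FAST q → push 42. Stack: [42]
LOAD_CONST → push 5. Stack: [42, 5]
BINARY_OP + → 42 + 5 = 47. Stack: [47]
STORE_FAST m → m=47. Stack: []
LOAD_FAST m → push 47. Stack: [47]
RETURN_VALUE → return 47.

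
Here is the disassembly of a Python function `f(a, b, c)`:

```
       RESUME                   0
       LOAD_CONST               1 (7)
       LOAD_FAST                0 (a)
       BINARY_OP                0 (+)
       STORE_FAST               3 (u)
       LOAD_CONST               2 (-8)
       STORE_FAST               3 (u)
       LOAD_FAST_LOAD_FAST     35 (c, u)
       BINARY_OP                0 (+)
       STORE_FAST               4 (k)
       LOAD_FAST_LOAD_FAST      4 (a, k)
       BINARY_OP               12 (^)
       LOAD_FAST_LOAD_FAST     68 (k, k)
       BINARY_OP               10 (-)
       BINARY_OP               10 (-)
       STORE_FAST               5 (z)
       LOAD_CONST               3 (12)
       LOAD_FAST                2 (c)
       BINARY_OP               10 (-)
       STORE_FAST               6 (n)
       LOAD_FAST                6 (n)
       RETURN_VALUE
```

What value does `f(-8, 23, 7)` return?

LOAD_CONST → push 7. Stack: [7]
LOAD_FAST a → push -8. Stack: [7, -8]
BINARY_OP + → 7 + -8 = -1. Stack: [-1]
STORE_FAST u → u=-1. Stack: []
LOAD_CONST → push -8. Stack: [-8]
STORE_FAST u → u=-8. Stack: []
LOAD_FAST_LOAD_FAST c,u → push 7,-8. Stack: [7, -8]
BINARY_OP + → 7 + -8 = -1. Stack: [-1]
STORE_FAST k → k=-1. Stack: []
LOAD_FAST_LOAD_FAST a,k → push -8,-1. Stack: [-8, -1]
BINARY_OP ^ → -8 ^ -1 = 7. Stack: [7]
LOAD_FAST_LOAD_FAST k,k → push -1,-1. Stack: [7, -1, -1]
BINARY_OP - → -1 - -1 = 0. Stack: [7, 0]
BINARY_OP - → 7 - 0 = 7. Stack: [7]
STORE_FAST z → z=7. Stack: []
LOAD_CONST → push 12. Stack: [12]
LOAD_FAST c → push 7. Stack: [12, 7]
BINARY_OP - → 12 - 7 = 5. Stack: [5]
STORE_FAST n → n=5. Stack: []
LOAD_FAST n → push 5. Stack: [5]
RETURN_VALUE → return 5.

5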